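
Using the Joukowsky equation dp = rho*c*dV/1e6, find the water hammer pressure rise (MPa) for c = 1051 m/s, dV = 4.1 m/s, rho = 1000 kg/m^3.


dp = 1000 * 1051 * 4.1 / 1e6 = 4.3091 MPa


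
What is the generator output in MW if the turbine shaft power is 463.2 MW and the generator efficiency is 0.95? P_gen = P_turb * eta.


P_gen = 463.2 * 0.95 = 440.0400 MW


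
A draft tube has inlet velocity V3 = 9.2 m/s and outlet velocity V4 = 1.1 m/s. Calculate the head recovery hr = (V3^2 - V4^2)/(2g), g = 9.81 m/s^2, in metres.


hr = (9.2^2 - 1.1^2) / (2*9.81) = 4.2523 m


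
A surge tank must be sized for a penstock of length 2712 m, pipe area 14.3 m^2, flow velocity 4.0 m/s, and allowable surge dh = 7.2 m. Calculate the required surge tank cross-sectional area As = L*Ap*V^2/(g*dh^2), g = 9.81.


As = 2712 * 14.3 * 4.0^2 / (9.81 * 7.2^2) = 1220.1457 m^2


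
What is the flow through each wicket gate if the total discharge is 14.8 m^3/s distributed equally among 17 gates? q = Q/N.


q = 14.8 / 17 = 0.8706 m^3/s


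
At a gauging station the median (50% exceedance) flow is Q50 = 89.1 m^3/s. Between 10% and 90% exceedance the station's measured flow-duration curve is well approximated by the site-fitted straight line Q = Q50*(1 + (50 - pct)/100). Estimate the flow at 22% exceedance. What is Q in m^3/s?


Q = 89.1 * (1 + (50 - 22)/100) = 114.0480 m^3/s


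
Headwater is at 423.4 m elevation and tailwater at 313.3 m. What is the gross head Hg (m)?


Hg = 423.4 - 313.3 = 110.1000 m


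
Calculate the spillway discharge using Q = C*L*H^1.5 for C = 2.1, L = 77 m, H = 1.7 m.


Q = 2.1 * 77 * 1.7^1.5 = 358.4127 m^3/s


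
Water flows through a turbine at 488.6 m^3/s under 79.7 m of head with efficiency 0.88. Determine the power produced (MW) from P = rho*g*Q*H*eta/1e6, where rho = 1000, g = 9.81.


P = 1000 * 9.81 * 488.6 * 79.7 * 0.88 / 1e6 = 336.1735 MW


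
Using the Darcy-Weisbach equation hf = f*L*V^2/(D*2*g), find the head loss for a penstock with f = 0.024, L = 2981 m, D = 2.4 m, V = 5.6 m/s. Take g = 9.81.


hf = 0.024 * 2981 * 5.6^2 / (2.4 * 2 * 9.81) = 47.6474 m


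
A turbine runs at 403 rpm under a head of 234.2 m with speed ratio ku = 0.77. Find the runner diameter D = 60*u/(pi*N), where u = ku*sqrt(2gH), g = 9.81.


u = 0.77 * sqrt(2*9.81*234.2) = 52.1956 m/s
D = 60 * 52.1956 / (pi * 403) = 2.4736 m


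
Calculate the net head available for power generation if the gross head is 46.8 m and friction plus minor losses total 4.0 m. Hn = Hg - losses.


Hn = 46.8 - 4.0 = 42.8000 m


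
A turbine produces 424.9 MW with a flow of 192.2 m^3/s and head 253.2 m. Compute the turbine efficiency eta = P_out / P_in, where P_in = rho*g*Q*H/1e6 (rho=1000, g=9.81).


P_in = 1000 * 9.81 * 192.2 * 253.2 / 1e6 = 477.4040 MW
eta = 424.9 / 477.4040 = 0.8900


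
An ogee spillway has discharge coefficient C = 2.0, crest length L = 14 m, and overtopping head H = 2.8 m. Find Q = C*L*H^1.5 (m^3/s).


Q = 2.0 * 14 * 2.8^1.5 = 131.1883 m^3/s


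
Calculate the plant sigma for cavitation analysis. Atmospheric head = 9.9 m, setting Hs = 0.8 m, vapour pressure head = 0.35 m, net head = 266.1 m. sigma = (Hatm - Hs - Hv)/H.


sigma = (9.9 - 0.8 - 0.35) / 266.1 = 0.0329


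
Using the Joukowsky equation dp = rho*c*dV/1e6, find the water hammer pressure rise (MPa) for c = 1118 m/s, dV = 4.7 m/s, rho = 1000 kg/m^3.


dp = 1000 * 1118 * 4.7 / 1e6 = 5.2546 MPa


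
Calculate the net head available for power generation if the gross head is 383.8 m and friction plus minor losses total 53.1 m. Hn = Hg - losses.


Hn = 383.8 - 53.1 = 330.7000 m


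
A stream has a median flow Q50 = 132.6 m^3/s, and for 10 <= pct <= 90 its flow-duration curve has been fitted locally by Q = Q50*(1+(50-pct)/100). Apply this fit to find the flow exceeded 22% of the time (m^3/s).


Q = 132.6 * (1 + (50 - 22)/100) = 169.7280 m^3/s


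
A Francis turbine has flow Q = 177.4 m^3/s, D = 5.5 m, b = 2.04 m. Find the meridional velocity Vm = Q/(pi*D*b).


Vm = 177.4 / (pi * 5.5 * 2.04) = 5.0328 m/s


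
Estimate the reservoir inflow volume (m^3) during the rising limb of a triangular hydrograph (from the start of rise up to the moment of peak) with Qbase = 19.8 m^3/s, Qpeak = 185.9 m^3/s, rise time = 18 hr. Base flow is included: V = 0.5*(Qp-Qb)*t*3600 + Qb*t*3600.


V = 0.5*(185.9 - 19.8)*18*3600 + 19.8*18*3600 = 6.6647e+06 m^3


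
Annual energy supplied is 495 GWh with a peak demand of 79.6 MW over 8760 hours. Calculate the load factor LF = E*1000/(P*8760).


LF = 495 * 1000 / (79.6 * 8760) = 0.7099


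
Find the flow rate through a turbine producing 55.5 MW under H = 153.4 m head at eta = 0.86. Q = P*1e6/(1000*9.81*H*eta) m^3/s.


Q = 55.5 * 1e6 / (1000 * 9.81 * 153.4 * 0.86) = 42.8845 m^3/s


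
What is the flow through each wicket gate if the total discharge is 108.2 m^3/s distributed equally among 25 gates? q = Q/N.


q = 108.2 / 25 = 4.3280 m^3/s


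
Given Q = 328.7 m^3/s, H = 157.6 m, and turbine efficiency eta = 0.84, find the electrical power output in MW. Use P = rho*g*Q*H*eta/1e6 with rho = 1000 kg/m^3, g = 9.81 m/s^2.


P = 1000 * 9.81 * 328.7 * 157.6 * 0.84 / 1e6 = 426.8784 MW


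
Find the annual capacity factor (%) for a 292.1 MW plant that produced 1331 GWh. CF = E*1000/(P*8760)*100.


CF = 1331 * 1000 / (292.1 * 8760) * 100 = 52.0167 %


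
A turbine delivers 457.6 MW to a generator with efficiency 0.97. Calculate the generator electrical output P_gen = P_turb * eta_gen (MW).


P_gen = 457.6 * 0.97 = 443.8720 MW


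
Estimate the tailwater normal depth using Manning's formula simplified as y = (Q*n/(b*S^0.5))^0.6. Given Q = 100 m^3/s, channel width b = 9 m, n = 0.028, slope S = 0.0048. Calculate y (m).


y = (100 * 0.028 / (9 * 0.0048^0.5))^0.6 = 2.4625 m


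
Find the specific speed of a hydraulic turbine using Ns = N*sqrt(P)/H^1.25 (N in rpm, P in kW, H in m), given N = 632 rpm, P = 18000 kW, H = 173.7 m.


Ns = 632 * 18000^0.5 / 173.7^1.25 = 134.4632


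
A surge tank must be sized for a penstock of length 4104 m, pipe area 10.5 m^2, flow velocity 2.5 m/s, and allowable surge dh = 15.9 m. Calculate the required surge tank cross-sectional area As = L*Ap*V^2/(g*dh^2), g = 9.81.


As = 4104 * 10.5 * 2.5^2 / (9.81 * 15.9^2) = 108.5959 m^2


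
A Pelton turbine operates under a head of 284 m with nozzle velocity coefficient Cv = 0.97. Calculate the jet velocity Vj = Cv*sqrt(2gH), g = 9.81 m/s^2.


Vj = 0.97 * sqrt(2*9.81*284) = 72.4070 m/s


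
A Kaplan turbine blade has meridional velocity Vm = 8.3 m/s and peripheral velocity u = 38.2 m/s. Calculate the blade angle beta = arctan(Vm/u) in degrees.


beta = arctan(8.3 / 38.2) = 12.2585 degrees


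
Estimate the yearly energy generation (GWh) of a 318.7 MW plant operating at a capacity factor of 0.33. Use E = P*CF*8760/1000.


E = 318.7 * 0.33 * 8760 / 1000 = 921.2980 GWh


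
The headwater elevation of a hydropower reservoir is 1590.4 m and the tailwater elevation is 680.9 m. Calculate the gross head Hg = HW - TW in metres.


Hg = 1590.4 - 680.9 = 909.5000 m


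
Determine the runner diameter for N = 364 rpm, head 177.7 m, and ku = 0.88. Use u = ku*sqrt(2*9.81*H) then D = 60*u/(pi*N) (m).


u = 0.88 * sqrt(2*9.81*177.7) = 51.9608 m/s
D = 60 * 51.9608 / (pi * 364) = 2.7263 m


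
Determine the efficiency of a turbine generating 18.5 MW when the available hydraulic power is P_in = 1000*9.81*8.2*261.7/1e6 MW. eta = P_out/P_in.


P_in = 1000 * 9.81 * 8.2 * 261.7 / 1e6 = 21.0517 MW
eta = 18.5 / 21.0517 = 0.8788


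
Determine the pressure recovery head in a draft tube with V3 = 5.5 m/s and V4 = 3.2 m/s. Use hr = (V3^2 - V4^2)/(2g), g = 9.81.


hr = (5.5^2 - 3.2^2) / (2*9.81) = 1.0199 m


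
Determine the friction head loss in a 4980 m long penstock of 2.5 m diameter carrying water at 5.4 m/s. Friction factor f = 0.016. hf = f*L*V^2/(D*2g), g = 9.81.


hf = 0.016 * 4980 * 5.4^2 / (2.5 * 2 * 9.81) = 47.3694 m


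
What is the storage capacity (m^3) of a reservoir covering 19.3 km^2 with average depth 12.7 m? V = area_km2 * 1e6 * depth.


V = 19.3 * 1e6 * 12.7 = 2.4511e+08 m^3


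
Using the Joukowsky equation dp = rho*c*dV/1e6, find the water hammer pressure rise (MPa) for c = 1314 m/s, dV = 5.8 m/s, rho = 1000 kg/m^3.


dp = 1000 * 1314 * 5.8 / 1e6 = 7.6212 MPa


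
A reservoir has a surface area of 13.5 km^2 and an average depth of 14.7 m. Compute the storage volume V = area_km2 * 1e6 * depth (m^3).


V = 13.5 * 1e6 * 14.7 = 1.9845e+08 m^3


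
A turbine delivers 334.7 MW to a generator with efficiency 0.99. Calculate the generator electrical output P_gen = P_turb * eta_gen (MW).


P_gen = 334.7 * 0.99 = 331.3530 MW


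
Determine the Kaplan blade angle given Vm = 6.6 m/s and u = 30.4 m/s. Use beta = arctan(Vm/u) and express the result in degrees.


beta = arctan(6.6 / 30.4) = 12.2491 degrees


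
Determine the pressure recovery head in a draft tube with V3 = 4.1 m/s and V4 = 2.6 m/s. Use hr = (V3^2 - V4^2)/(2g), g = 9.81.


hr = (4.1^2 - 2.6^2) / (2*9.81) = 0.5122 m


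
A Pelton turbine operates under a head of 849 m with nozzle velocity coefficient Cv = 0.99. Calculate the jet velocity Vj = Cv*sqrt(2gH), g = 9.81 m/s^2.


Vj = 0.99 * sqrt(2*9.81*849) = 127.7728 m/s


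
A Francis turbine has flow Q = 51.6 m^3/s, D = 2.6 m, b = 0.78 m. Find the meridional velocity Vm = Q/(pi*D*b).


Vm = 51.6 / (pi * 2.6 * 0.78) = 8.0990 m/s


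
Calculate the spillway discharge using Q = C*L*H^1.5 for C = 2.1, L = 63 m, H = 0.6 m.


Q = 2.1 * 63 * 0.6^1.5 = 61.4875 m^3/s


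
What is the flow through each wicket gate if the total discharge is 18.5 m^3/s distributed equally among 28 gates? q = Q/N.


q = 18.5 / 28 = 0.6607 m^3/s


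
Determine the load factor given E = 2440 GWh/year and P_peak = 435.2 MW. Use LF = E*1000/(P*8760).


LF = 2440 * 1000 / (435.2 * 8760) = 0.6400


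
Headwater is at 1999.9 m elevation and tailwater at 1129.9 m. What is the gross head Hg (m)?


Hg = 1999.9 - 1129.9 = 870.0000 m


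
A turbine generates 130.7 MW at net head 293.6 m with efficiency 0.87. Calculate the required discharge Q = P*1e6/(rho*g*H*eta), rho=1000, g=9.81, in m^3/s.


Q = 130.7 * 1e6 / (1000 * 9.81 * 293.6 * 0.87) = 52.1592 m^3/s


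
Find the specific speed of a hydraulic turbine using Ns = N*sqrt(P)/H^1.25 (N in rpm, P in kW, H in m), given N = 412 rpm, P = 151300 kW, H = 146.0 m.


Ns = 412 * 151300^0.5 / 146.0^1.25 = 315.7734


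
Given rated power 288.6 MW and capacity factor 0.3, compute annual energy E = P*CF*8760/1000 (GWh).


E = 288.6 * 0.3 * 8760 / 1000 = 758.4408 GWh


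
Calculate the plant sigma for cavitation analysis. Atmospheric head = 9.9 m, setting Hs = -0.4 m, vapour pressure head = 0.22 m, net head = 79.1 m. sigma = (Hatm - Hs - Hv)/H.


sigma = (9.9 - (-0.4) - 0.22) / 79.1 = 0.1274


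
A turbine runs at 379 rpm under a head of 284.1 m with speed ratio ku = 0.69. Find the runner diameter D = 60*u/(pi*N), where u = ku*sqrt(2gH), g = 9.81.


u = 0.69 * sqrt(2*9.81*284.1) = 51.5151 m/s
D = 60 * 51.5151 / (pi * 379) = 2.5960 m


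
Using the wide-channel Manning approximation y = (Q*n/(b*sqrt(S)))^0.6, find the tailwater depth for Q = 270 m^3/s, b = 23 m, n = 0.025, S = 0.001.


y = (270 * 0.025 / (23 * 0.001^0.5))^0.6 = 3.8067 m


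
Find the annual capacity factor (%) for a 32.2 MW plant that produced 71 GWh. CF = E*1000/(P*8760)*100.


CF = 71 * 1000 / (32.2 * 8760) * 100 = 25.1709 %


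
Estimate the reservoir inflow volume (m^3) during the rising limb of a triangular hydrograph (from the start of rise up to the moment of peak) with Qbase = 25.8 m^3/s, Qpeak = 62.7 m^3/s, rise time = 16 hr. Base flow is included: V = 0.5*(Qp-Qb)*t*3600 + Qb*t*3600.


V = 0.5*(62.7 - 25.8)*16*3600 + 25.8*16*3600 = 2.5488e+06 m^3


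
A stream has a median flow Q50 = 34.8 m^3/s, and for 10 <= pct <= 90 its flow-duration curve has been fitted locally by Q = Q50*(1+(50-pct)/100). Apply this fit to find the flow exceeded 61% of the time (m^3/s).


Q = 34.8 * (1 + (50 - 61)/100) = 30.9720 m^3/s


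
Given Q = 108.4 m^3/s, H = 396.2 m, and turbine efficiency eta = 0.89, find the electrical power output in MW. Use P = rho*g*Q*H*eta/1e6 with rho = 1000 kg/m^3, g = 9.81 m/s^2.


P = 1000 * 9.81 * 108.4 * 396.2 * 0.89 / 1e6 = 374.9754 MW


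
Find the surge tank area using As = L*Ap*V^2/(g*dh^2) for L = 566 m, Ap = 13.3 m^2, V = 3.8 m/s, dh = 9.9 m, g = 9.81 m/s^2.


As = 566 * 13.3 * 3.8^2 / (9.81 * 9.9^2) = 113.0566 m^2


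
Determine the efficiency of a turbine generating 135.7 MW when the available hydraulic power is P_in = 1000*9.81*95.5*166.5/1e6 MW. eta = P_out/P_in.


P_in = 1000 * 9.81 * 95.5 * 166.5 / 1e6 = 155.9864 MW
eta = 135.7 / 155.9864 = 0.8699


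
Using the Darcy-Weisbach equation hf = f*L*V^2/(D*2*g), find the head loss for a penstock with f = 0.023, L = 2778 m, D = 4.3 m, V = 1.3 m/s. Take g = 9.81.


hf = 0.023 * 2778 * 1.3^2 / (4.3 * 2 * 9.81) = 1.2799 m


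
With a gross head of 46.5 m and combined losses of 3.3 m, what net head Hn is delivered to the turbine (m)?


Hn = 46.5 - 3.3 = 43.2000 m


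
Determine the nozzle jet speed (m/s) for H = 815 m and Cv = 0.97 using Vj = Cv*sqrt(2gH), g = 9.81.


Vj = 0.97 * sqrt(2*9.81*815) = 122.6592 m/s


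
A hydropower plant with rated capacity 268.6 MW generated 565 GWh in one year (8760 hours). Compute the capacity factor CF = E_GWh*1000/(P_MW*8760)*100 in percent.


CF = 565 * 1000 / (268.6 * 8760) * 100 = 24.0126 %


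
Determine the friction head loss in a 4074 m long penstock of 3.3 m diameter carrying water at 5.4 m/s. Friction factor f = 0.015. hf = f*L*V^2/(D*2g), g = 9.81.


hf = 0.015 * 4074 * 5.4^2 / (3.3 * 2 * 9.81) = 27.5224 m


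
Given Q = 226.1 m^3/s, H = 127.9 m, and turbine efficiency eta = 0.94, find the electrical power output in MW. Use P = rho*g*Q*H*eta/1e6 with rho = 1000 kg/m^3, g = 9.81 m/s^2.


P = 1000 * 9.81 * 226.1 * 127.9 * 0.94 / 1e6 = 266.6662 MW


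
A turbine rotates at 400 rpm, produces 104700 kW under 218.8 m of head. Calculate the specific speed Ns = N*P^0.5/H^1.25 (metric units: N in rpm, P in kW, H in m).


Ns = 400 * 104700^0.5 / 218.8^1.25 = 153.8063


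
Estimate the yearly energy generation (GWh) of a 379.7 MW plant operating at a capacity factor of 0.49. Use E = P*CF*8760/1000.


E = 379.7 * 0.49 * 8760 / 1000 = 1629.8243 GWh


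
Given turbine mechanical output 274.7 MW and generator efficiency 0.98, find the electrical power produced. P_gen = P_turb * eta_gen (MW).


P_gen = 274.7 * 0.98 = 269.2060 MW


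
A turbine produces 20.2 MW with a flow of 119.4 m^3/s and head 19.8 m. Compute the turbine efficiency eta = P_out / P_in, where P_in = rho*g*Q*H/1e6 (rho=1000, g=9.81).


P_in = 1000 * 9.81 * 119.4 * 19.8 / 1e6 = 23.1920 MW
eta = 20.2 / 23.1920 = 0.8710


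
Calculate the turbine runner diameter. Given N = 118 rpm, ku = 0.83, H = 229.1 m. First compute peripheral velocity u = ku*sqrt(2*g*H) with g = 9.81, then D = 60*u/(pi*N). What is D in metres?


u = 0.83 * sqrt(2*9.81*229.1) = 55.6468 m/s
D = 60 * 55.6468 / (pi * 118) = 9.0066 m


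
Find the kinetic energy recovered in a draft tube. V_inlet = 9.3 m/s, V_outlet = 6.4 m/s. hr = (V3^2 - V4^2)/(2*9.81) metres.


hr = (9.3^2 - 6.4^2) / (2*9.81) = 2.3206 m


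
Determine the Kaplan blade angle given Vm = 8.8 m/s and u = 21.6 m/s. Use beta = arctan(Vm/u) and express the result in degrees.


beta = arctan(8.8 / 21.6) = 22.1663 degrees


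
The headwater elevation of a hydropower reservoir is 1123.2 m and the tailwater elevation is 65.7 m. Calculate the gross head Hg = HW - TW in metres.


Hg = 1123.2 - 65.7 = 1057.5000 m


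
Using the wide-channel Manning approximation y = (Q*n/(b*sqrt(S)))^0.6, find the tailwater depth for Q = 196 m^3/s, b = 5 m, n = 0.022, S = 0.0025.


y = (196 * 0.022 / (5 * 0.0025^0.5))^0.6 = 5.5213 m


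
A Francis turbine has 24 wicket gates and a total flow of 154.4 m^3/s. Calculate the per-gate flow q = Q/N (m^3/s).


q = 154.4 / 24 = 6.4333 m^3/s


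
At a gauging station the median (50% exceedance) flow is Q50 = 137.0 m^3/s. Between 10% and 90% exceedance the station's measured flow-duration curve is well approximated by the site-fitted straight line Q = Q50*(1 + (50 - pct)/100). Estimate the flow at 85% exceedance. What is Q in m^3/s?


Q = 137.0 * (1 + (50 - 85)/100) = 89.0500 m^3/s


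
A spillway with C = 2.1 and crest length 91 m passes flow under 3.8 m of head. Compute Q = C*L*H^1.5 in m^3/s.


Q = 2.1 * 91 * 3.8^1.5 = 1415.5854 m^3/s


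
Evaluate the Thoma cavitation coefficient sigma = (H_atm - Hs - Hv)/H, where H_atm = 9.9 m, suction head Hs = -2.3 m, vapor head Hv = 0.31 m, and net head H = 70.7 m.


sigma = (9.9 - (-2.3) - 0.31) / 70.7 = 0.1682


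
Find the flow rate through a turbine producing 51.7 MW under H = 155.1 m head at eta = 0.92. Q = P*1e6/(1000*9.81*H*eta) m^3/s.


Q = 51.7 * 1e6 / (1000 * 9.81 * 155.1 * 0.92) = 36.9336 m^3/s


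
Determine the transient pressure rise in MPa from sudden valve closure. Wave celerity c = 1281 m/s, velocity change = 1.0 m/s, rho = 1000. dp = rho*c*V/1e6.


dp = 1000 * 1281 * 1.0 / 1e6 = 1.2810 MPa


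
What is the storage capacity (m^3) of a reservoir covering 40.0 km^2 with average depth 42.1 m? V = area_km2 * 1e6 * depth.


V = 40.0 * 1e6 * 42.1 = 1.6840e+09 m^3


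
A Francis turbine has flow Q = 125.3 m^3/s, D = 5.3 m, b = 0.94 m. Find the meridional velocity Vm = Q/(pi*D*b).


Vm = 125.3 / (pi * 5.3 * 0.94) = 8.0057 m/s


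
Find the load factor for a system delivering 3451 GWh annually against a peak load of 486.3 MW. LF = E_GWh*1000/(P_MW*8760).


LF = 3451 * 1000 / (486.3 * 8760) = 0.8101


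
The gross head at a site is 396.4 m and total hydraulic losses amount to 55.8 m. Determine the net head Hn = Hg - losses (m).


Hn = 396.4 - 55.8 = 340.6000 m


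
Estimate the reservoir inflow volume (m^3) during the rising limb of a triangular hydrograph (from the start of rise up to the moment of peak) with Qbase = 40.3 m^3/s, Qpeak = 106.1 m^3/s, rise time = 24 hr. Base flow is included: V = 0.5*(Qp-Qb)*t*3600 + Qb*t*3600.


V = 0.5*(106.1 - 40.3)*24*3600 + 40.3*24*3600 = 6.3245e+06 m^3


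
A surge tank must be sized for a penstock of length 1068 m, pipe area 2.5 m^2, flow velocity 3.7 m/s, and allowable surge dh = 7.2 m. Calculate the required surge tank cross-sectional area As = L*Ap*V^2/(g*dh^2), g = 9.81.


As = 1068 * 2.5 * 3.7^2 / (9.81 * 7.2^2) = 71.8755 m^2


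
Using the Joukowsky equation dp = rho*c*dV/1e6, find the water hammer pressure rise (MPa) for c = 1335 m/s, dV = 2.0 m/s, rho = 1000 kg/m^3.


dp = 1000 * 1335 * 2.0 / 1e6 = 2.6700 MPa


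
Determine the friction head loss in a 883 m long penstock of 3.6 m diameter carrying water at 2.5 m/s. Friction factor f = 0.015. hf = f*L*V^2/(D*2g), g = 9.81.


hf = 0.015 * 883 * 2.5^2 / (3.6 * 2 * 9.81) = 1.1720 m


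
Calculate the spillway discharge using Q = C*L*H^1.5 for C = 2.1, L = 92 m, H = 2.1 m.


Q = 2.1 * 92 * 2.1^1.5 = 587.9441 m^3/s


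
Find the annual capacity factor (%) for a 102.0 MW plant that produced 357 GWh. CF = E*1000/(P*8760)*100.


CF = 357 * 1000 / (102.0 * 8760) * 100 = 39.9543 %


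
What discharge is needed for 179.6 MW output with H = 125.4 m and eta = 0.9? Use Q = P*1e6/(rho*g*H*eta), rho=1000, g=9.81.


Q = 179.6 * 1e6 / (1000 * 9.81 * 125.4 * 0.9) = 162.2173 m^3/s


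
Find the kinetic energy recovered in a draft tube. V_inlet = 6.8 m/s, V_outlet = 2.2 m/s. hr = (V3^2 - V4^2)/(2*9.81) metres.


hr = (6.8^2 - 2.2^2) / (2*9.81) = 2.1101 m


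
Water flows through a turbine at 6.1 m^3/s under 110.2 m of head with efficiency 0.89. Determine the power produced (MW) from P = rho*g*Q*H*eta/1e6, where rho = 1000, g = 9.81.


P = 1000 * 9.81 * 6.1 * 110.2 * 0.89 / 1e6 = 5.8691 MW


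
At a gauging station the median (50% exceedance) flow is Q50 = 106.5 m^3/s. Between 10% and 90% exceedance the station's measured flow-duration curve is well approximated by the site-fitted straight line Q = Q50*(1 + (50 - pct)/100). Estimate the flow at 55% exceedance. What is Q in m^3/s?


Q = 106.5 * (1 + (50 - 55)/100) = 101.1750 m^3/s


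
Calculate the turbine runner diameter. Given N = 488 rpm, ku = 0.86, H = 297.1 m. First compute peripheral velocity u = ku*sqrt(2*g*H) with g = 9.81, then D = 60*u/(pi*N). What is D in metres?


u = 0.86 * sqrt(2*9.81*297.1) = 65.6598 m/s
D = 60 * 65.6598 / (pi * 488) = 2.5697 m


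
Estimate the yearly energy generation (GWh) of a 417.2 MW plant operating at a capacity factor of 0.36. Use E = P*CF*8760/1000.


E = 417.2 * 0.36 * 8760 / 1000 = 1315.6819 GWh


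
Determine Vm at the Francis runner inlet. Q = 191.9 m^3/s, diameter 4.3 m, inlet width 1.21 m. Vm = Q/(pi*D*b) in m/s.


Vm = 191.9 / (pi * 4.3 * 1.21) = 11.7401 m/s


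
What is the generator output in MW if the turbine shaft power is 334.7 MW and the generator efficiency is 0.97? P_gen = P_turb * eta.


P_gen = 334.7 * 0.97 = 324.6590 MW


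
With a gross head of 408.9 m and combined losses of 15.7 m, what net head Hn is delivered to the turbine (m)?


Hn = 408.9 - 15.7 = 393.2000 m


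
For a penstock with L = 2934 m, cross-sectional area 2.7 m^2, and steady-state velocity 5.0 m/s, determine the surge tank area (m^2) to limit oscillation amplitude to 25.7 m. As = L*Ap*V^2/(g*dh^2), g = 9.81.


As = 2934 * 2.7 * 5.0^2 / (9.81 * 25.7^2) = 30.5653 m^2


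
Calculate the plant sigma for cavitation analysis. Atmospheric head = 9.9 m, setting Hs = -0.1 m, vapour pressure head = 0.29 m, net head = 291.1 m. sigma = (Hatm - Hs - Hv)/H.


sigma = (9.9 - (-0.1) - 0.29) / 291.1 = 0.0334


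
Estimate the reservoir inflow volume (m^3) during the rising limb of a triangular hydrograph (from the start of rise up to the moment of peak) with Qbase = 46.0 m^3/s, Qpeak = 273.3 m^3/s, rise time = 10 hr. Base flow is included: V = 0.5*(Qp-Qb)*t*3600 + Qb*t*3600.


V = 0.5*(273.3 - 46.0)*10*3600 + 46.0*10*3600 = 5.7474e+06 m^3


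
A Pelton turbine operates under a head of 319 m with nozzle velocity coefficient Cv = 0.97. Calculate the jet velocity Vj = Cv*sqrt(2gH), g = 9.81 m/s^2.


Vj = 0.97 * sqrt(2*9.81*319) = 76.7391 m/s


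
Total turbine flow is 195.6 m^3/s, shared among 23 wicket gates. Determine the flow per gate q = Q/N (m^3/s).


q = 195.6 / 23 = 8.5043 m^3/s


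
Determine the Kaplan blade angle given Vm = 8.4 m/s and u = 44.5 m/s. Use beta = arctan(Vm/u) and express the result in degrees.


beta = arctan(8.4 / 44.5) = 10.6896 degrees


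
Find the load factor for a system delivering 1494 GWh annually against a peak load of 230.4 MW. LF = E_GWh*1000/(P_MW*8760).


LF = 1494 * 1000 / (230.4 * 8760) = 0.7402


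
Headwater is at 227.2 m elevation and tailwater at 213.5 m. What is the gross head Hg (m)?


Hg = 227.2 - 213.5 = 13.7000 m


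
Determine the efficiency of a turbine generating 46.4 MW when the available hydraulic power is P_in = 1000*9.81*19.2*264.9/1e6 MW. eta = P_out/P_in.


P_in = 1000 * 9.81 * 19.2 * 264.9 / 1e6 = 49.8944 MW
eta = 46.4 / 49.8944 = 0.9300


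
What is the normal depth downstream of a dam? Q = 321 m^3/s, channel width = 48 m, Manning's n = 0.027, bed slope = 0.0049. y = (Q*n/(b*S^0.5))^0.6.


y = (321 * 0.027 / (48 * 0.0049^0.5))^0.6 = 1.7657 m


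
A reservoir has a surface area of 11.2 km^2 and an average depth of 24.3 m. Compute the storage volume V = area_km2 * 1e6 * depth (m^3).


V = 11.2 * 1e6 * 24.3 = 2.7216e+08 m^3


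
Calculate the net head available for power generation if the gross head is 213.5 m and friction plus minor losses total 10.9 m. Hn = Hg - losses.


Hn = 213.5 - 10.9 = 202.6000 m


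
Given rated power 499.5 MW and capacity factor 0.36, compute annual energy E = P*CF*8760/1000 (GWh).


E = 499.5 * 0.36 * 8760 / 1000 = 1575.2232 GWh


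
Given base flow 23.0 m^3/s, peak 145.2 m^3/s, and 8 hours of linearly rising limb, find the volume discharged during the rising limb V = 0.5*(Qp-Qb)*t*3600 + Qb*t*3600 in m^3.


V = 0.5*(145.2 - 23.0)*8*3600 + 23.0*8*3600 = 2.4221e+06 m^3


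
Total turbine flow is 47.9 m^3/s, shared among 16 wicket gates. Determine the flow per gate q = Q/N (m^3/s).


q = 47.9 / 16 = 2.9937 m^3/s


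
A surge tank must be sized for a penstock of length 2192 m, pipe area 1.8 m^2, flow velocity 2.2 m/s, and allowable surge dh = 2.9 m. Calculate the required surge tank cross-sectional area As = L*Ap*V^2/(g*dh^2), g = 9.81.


As = 2192 * 1.8 * 2.2^2 / (9.81 * 2.9^2) = 231.4693 m^2


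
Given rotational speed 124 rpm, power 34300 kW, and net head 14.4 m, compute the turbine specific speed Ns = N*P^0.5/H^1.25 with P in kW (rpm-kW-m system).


Ns = 124 * 34300^0.5 / 14.4^1.25 = 818.6827


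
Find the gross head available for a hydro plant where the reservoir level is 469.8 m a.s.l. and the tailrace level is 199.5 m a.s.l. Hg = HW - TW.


Hg = 469.8 - 199.5 = 270.3000 m


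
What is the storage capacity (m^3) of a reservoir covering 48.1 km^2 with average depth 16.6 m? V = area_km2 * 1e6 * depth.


V = 48.1 * 1e6 * 16.6 = 7.9846e+08 m^3


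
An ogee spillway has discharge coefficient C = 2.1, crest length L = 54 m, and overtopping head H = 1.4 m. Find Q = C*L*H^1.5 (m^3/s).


Q = 2.1 * 54 * 1.4^1.5 = 187.8474 m^3/s


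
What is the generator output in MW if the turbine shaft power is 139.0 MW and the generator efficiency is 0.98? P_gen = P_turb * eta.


P_gen = 139.0 * 0.98 = 136.2200 MW


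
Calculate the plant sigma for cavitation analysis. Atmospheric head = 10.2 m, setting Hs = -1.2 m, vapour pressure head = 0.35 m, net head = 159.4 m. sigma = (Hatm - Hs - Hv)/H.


sigma = (10.2 - (-1.2) - 0.35) / 159.4 = 0.0693


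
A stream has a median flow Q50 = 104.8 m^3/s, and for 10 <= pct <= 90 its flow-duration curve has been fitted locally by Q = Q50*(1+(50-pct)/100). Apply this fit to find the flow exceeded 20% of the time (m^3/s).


Q = 104.8 * (1 + (50 - 20)/100) = 136.2400 m^3/s


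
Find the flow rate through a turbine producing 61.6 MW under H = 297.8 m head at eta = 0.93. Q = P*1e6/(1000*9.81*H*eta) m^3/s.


Q = 61.6 * 1e6 / (1000 * 9.81 * 297.8 * 0.93) = 22.6727 m^3/s


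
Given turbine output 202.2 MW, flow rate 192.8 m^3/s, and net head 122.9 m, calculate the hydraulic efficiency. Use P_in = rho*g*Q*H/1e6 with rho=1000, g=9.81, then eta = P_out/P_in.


P_in = 1000 * 9.81 * 192.8 * 122.9 / 1e6 = 232.4491 MW
eta = 202.2 / 232.4491 = 0.8699


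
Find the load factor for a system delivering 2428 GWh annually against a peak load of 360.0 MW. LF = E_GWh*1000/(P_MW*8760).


LF = 2428 * 1000 / (360.0 * 8760) = 0.7699


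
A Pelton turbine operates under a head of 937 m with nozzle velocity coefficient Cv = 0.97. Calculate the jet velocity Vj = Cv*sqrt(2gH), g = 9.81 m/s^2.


Vj = 0.97 * sqrt(2*9.81*937) = 131.5198 m/s


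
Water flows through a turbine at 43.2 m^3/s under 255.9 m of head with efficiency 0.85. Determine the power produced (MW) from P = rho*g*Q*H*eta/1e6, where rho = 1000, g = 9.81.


P = 1000 * 9.81 * 43.2 * 255.9 * 0.85 / 1e6 = 92.1811 MW


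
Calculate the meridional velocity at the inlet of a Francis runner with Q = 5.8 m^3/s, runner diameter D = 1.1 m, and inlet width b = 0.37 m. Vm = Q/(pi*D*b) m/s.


Vm = 5.8 / (pi * 1.1 * 0.37) = 4.5361 m/s


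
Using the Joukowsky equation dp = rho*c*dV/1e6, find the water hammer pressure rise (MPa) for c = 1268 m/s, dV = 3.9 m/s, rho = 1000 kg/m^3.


dp = 1000 * 1268 * 3.9 / 1e6 = 4.9452 MPa


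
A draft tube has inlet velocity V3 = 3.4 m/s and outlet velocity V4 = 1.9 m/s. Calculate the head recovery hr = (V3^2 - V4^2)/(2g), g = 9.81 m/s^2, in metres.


hr = (3.4^2 - 1.9^2) / (2*9.81) = 0.4052 m


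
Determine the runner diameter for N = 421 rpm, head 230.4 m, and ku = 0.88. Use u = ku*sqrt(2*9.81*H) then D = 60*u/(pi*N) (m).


u = 0.88 * sqrt(2*9.81*230.4) = 59.1662 m/s
D = 60 * 59.1662 / (pi * 421) = 2.6841 m


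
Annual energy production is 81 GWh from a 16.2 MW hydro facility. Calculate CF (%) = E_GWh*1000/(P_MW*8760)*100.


CF = 81 * 1000 / (16.2 * 8760) * 100 = 57.0776 %


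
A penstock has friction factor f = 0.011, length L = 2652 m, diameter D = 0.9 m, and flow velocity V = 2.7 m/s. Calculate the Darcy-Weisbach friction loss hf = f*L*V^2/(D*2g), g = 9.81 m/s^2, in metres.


hf = 0.011 * 2652 * 2.7^2 / (0.9 * 2 * 9.81) = 12.0435 m


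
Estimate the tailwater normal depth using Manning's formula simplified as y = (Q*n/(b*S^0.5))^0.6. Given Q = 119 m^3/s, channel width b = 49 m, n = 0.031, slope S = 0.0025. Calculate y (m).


y = (119 * 0.031 / (49 * 0.0025^0.5))^0.6 = 1.2783 m


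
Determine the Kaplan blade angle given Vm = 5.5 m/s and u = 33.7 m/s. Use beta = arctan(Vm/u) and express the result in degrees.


beta = arctan(5.5 / 33.7) = 9.2692 degrees


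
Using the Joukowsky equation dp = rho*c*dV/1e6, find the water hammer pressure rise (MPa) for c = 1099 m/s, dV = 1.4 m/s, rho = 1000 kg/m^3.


dp = 1000 * 1099 * 1.4 / 1e6 = 1.5386 MPa


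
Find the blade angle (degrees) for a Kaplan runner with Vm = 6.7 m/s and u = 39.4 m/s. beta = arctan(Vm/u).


beta = arctan(6.7 / 39.4) = 9.6509 degrees


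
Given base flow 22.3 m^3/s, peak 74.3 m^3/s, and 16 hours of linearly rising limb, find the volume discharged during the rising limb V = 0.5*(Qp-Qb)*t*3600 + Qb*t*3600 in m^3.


V = 0.5*(74.3 - 22.3)*16*3600 + 22.3*16*3600 = 2.7821e+06 m^3


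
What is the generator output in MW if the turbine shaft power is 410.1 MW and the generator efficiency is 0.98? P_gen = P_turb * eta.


P_gen = 410.1 * 0.98 = 401.8980 MW


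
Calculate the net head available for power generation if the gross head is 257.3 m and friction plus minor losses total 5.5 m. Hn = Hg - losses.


Hn = 257.3 - 5.5 = 251.8000 m


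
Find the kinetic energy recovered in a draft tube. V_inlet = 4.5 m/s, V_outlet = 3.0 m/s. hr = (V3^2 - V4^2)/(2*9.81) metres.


hr = (4.5^2 - 3.0^2) / (2*9.81) = 0.5734 m


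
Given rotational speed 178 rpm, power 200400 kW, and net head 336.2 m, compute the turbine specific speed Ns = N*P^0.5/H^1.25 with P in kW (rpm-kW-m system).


Ns = 178 * 200400^0.5 / 336.2^1.25 = 55.3505


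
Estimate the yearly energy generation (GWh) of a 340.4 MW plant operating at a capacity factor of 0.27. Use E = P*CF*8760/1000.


E = 340.4 * 0.27 * 8760 / 1000 = 805.1141 GWh


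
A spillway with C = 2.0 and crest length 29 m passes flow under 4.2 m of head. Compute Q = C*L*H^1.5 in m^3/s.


Q = 2.0 * 29 * 4.2^1.5 = 499.2314 m^3/s


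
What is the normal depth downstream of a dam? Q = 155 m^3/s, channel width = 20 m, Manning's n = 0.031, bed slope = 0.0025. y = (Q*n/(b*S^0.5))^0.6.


y = (155 * 0.031 / (20 * 0.0025^0.5))^0.6 = 2.5646 m


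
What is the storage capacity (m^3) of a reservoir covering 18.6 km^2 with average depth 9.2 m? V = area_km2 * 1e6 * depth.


V = 18.6 * 1e6 * 9.2 = 1.7112e+08 m^3


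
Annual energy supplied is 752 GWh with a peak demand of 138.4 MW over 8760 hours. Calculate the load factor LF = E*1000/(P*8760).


LF = 752 * 1000 / (138.4 * 8760) = 0.6203


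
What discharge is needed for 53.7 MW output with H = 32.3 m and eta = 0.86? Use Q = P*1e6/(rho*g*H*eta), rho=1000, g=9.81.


Q = 53.7 * 1e6 / (1000 * 9.81 * 32.3 * 0.86) = 197.0626 m^3/s


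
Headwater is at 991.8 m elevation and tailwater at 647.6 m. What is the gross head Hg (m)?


Hg = 991.8 - 647.6 = 344.2000 m


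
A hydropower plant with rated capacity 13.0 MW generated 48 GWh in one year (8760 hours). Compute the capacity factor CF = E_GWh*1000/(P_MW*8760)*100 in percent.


CF = 48 * 1000 / (13.0 * 8760) * 100 = 42.1496 %


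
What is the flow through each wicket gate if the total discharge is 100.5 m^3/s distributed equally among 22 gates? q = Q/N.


q = 100.5 / 22 = 4.5682 m^3/s


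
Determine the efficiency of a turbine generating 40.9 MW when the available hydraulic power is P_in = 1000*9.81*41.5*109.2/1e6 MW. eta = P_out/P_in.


P_in = 1000 * 9.81 * 41.5 * 109.2 / 1e6 = 44.4570 MW
eta = 40.9 / 44.4570 = 0.9200


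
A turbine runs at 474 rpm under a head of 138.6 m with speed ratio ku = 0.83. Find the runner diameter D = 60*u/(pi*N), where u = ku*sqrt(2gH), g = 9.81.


u = 0.83 * sqrt(2*9.81*138.6) = 43.2822 m/s
D = 60 * 43.2822 / (pi * 474) = 1.7439 m


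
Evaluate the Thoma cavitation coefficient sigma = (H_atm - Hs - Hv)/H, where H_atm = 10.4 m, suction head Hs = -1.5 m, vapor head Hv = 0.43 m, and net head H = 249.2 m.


sigma = (10.4 - (-1.5) - 0.43) / 249.2 = 0.0460


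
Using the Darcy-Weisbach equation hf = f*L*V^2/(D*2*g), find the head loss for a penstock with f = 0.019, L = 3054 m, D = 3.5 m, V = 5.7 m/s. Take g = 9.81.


hf = 0.019 * 3054 * 5.7^2 / (3.5 * 2 * 9.81) = 27.4540 m


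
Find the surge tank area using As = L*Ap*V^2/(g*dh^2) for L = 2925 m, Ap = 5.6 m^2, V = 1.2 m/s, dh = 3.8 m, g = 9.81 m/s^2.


As = 2925 * 5.6 * 1.2^2 / (9.81 * 3.8^2) = 166.5099 m^2


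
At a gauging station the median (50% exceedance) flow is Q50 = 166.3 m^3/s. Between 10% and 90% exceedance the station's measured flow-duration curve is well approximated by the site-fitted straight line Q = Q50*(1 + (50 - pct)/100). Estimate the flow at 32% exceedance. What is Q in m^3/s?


Q = 166.3 * (1 + (50 - 32)/100) = 196.2340 m^3/s


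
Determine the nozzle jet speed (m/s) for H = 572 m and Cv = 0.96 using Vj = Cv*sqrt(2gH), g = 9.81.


Vj = 0.96 * sqrt(2*9.81*572) = 101.6995 m/s


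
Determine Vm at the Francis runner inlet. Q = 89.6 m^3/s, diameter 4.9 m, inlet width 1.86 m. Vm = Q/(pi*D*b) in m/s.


Vm = 89.6 / (pi * 4.9 * 1.86) = 3.1293 m/s


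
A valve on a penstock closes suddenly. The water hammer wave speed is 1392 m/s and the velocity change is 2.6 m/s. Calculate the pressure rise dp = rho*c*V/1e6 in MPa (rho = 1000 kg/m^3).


dp = 1000 * 1392 * 2.6 / 1e6 = 3.6192 MPa


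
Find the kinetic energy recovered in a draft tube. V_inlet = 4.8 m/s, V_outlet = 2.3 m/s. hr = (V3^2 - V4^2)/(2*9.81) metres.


hr = (4.8^2 - 2.3^2) / (2*9.81) = 0.9047 m


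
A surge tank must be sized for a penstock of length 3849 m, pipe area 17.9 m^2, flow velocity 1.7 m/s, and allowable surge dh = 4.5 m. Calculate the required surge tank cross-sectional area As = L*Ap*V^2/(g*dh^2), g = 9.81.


As = 3849 * 17.9 * 1.7^2 / (9.81 * 4.5^2) = 1002.3162 m^2


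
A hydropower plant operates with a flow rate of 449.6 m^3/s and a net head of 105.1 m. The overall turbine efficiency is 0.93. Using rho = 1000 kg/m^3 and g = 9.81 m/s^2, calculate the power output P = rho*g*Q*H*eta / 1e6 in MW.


P = 1000 * 9.81 * 449.6 * 105.1 * 0.93 / 1e6 = 431.1029 MW


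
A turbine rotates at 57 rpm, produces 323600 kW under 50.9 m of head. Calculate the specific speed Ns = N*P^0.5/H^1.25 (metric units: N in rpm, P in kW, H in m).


Ns = 57 * 323600^0.5 / 50.9^1.25 = 238.4964


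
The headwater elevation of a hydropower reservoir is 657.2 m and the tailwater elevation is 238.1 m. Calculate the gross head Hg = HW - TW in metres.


Hg = 657.2 - 238.1 = 419.1000 m


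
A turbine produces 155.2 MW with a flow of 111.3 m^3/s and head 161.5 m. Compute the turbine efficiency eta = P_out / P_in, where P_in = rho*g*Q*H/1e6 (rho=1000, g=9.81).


P_in = 1000 * 9.81 * 111.3 * 161.5 / 1e6 = 176.3343 MW
eta = 155.2 / 176.3343 = 0.8801


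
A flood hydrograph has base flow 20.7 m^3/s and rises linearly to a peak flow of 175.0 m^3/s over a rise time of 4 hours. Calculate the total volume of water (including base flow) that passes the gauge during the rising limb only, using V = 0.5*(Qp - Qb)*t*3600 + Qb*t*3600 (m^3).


V = 0.5*(175.0 - 20.7)*4*3600 + 20.7*4*3600 = 1.4090e+06 m^3


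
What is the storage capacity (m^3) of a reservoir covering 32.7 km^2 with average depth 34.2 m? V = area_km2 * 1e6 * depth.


V = 32.7 * 1e6 * 34.2 = 1.1183e+09 m^3


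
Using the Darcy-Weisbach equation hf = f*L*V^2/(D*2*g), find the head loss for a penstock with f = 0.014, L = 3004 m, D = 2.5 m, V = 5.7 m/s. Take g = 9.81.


hf = 0.014 * 3004 * 5.7^2 / (2.5 * 2 * 9.81) = 27.8573 m


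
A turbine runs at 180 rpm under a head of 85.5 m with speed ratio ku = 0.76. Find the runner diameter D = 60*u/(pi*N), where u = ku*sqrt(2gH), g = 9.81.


u = 0.76 * sqrt(2*9.81*85.5) = 31.1276 m/s
D = 60 * 31.1276 / (pi * 180) = 3.3027 m


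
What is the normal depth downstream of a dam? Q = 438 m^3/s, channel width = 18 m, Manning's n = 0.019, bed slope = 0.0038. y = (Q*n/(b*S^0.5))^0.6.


y = (438 * 0.019 / (18 * 0.0038^0.5))^0.6 = 3.3499 m


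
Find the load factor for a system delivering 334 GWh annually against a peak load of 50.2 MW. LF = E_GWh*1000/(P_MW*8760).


LF = 334 * 1000 / (50.2 * 8760) = 0.7595


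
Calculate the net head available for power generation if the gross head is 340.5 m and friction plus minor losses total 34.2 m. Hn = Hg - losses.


Hn = 340.5 - 34.2 = 306.3000 m


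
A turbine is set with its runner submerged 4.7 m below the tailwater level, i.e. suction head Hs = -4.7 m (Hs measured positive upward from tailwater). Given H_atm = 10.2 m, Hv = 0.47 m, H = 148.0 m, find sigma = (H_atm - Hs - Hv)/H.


sigma = (10.2 - (-4.7) - 0.47) / 148.0 = 0.0975


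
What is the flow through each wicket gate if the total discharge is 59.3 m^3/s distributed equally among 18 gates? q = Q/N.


q = 59.3 / 18 = 3.2944 m^3/s


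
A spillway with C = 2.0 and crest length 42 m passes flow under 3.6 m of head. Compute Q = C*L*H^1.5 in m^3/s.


Q = 2.0 * 42 * 3.6^1.5 = 573.7637 m^3/s


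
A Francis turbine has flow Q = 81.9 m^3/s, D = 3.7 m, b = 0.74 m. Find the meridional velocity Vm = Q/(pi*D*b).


Vm = 81.9 / (pi * 3.7 * 0.74) = 9.5214 m/s


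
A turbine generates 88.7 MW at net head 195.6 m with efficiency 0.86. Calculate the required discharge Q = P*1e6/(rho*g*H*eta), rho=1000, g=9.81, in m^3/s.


Q = 88.7 * 1e6 / (1000 * 9.81 * 195.6 * 0.86) = 53.7511 m^3/s


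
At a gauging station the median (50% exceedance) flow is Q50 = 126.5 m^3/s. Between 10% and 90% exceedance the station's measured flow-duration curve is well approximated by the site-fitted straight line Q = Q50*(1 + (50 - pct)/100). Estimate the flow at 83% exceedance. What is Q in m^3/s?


Q = 126.5 * (1 + (50 - 83)/100) = 84.7550 m^3/s


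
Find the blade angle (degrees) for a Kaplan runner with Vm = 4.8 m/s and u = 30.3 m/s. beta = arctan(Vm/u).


beta = arctan(4.8 / 30.3) = 9.0018 degrees


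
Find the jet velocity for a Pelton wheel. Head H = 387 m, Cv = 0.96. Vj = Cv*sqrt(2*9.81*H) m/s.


Vj = 0.96 * sqrt(2*9.81*387) = 83.6520 m/s


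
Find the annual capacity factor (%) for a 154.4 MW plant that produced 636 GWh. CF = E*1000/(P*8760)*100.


CF = 636 * 1000 / (154.4 * 8760) * 100 = 47.0225 %


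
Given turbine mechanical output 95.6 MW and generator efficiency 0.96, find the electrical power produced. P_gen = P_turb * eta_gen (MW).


P_gen = 95.6 * 0.96 = 91.7760 MW


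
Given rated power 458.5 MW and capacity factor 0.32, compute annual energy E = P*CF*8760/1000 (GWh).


E = 458.5 * 0.32 * 8760 / 1000 = 1285.2672 GWh


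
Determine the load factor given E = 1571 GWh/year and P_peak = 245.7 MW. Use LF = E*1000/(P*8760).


LF = 1571 * 1000 / (245.7 * 8760) = 0.7299
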